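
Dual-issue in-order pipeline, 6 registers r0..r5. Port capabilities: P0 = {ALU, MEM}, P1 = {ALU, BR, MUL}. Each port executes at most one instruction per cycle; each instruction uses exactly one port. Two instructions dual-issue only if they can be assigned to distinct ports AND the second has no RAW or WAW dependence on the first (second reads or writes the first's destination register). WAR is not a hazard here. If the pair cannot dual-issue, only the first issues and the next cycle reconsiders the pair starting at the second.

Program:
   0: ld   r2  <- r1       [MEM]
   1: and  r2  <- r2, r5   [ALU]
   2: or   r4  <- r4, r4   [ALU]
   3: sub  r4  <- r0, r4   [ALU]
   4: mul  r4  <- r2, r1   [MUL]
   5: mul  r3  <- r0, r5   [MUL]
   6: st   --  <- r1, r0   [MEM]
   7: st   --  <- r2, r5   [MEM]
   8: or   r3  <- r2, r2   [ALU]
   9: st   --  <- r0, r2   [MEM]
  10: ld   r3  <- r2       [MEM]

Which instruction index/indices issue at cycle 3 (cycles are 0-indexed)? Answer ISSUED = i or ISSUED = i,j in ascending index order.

ISSUED = 4

c0: i0 ld  RAW+WAW r2
c1: i1/i2 and/or  2-wide
c2: i3 sub  WAW r4
c3: i4 mul  no-port MUL/MUL
c4: i5/i6 mul/st  2-wide
c5: i7/i8 st/or  2-wide
c6: i9 st  no-port MEM/MEM
c7: i10 ld  tail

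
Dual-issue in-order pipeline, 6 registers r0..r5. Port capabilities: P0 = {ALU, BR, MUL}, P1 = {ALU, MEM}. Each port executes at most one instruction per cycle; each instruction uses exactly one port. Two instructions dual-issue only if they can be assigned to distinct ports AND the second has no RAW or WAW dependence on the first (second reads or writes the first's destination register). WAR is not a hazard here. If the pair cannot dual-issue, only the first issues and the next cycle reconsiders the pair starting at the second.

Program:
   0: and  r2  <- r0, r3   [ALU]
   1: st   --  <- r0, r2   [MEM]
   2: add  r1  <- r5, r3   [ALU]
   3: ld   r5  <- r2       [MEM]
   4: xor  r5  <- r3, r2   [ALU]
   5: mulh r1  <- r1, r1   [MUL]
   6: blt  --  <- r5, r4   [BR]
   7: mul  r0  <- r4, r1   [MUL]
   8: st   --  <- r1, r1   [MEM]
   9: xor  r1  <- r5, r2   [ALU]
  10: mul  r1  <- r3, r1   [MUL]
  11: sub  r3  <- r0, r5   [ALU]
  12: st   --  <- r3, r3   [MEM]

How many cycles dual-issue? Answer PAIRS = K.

PAIRS = 4

[0] i0  and.ALU  -- RAW r2
[1] i1/i2  st.MEM/add.ALU  -- 2-wide
[2] i3  ld.MEM  -- WAW r5
[3] i4/i5  xor.ALU/mulh.MUL  -- 2-wide
[4] i6  blt.BR  -- no-port BR/MUL
[5] i7/i8  mul.MUL/st.MEM  -- 2-wide
[6] i9  xor.ALU  -- RAW+WAW r1
[7] i10/i11  mul.MUL/sub.ALU  -- 2-wide
[8] i12  st.MEM  -- tail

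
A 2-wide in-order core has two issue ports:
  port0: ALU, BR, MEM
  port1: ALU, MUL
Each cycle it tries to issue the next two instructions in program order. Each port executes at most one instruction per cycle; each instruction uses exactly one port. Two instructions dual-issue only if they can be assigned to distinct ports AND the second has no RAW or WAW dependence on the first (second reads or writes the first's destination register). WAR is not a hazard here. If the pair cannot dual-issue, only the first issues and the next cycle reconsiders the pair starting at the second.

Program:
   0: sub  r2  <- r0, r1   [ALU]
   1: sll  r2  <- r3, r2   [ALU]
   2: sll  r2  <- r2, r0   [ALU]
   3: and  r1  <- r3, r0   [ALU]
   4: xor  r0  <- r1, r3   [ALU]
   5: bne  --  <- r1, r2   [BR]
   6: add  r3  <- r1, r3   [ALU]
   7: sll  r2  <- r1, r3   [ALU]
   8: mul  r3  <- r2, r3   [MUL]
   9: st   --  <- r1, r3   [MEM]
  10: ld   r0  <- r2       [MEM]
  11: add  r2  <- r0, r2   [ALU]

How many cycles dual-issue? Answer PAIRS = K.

PAIRS = 2

0. sub.ALU @i0  | RAW+WAW r2
1. sll.ALU @i1  | RAW+WAW r2
2. sll.ALU+and.ALU @i2&i3  | 2-wide
3. xor.ALU+bne.BR @i4&i5  | 2-wide
4. add.ALU @i6  | RAW r3
5. sll.ALU @i7  | RAW r2
6. mul.MUL @i8  | RAW r3
7. st.MEM @i9  | no-port MEM/MEM
8. ld.MEM @i10  | RAW r0
9. add.ALU @i11  | tail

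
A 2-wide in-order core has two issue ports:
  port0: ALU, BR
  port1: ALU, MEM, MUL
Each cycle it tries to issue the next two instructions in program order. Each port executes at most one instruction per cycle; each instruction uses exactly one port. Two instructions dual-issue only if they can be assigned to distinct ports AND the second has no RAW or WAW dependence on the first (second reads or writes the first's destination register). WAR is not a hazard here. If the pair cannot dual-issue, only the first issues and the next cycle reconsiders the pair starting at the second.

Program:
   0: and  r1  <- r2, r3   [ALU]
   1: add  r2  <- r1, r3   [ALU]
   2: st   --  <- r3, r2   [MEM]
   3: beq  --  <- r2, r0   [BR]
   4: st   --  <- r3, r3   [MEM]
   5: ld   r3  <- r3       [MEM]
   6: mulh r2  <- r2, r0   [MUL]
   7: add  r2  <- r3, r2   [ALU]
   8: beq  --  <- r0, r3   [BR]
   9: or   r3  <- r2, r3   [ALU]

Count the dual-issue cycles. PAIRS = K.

#0 head=0: and i0 RAW r1
#1 head=1: add i1 RAW r2
#2 head=2: st+beq i2,i3 pair
#3 head=4: st i4 no-port MEM/MEM
#4 head=5: ld i5 no-port MEM/MUL
#5 head=6: mulh i6 RAW+WAW r2
#6 head=7: add+beq i7,i8 pair
#7 head=9: or i9 tail

PAIRS = 2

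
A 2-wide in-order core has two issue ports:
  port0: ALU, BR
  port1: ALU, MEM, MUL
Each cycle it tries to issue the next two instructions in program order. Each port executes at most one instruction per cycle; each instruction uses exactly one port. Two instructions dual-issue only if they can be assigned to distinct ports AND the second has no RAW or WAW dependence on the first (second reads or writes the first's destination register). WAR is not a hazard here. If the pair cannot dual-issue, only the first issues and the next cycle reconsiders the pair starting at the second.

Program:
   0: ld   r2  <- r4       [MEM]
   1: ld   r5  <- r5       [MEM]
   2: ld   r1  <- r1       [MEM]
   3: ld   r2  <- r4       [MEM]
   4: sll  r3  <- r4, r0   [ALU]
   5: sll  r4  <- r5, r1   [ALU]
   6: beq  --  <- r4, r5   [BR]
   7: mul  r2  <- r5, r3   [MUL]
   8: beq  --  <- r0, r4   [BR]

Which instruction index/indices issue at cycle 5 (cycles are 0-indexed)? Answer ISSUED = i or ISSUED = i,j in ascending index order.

ISSUED = 6,7

0. ld.MEM @i0  | no-port MEM/MEM
1. ld.MEM @i1  | no-port MEM/MEM
2. ld.MEM @i2  | no-port MEM/MEM
3. ld.MEM+sll.ALU @i3&i4  | 2-wide
4. sll.ALU @i5  | RAW r4
5. beq.BR+mul.MUL @i6&i7  | 2-wide
6. beq.BR @i8  | tail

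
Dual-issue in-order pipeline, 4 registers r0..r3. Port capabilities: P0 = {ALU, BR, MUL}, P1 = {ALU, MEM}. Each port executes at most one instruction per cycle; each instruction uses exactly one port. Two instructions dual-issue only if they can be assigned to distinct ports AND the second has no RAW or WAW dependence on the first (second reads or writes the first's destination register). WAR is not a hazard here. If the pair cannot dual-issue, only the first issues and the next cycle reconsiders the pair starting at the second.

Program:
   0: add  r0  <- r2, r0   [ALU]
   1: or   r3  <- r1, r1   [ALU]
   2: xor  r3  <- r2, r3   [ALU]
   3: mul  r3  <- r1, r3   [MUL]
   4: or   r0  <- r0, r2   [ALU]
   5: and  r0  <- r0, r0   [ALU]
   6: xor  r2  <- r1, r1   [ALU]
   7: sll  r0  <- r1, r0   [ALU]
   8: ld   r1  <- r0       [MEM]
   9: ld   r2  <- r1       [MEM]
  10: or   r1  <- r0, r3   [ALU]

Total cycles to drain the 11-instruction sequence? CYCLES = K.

c0: i0,i1 add;or  pair
c1: i2 xor  RAW+WAW r3
c2: i3,i4 mul;or  pair
c3: i5,i6 and;xor  pair
c4: i7 sll  RAW r0
c5: i8 ld  no-port MEM/MEM
c6: i9,i10 ld;or  pair

CYCLES = 7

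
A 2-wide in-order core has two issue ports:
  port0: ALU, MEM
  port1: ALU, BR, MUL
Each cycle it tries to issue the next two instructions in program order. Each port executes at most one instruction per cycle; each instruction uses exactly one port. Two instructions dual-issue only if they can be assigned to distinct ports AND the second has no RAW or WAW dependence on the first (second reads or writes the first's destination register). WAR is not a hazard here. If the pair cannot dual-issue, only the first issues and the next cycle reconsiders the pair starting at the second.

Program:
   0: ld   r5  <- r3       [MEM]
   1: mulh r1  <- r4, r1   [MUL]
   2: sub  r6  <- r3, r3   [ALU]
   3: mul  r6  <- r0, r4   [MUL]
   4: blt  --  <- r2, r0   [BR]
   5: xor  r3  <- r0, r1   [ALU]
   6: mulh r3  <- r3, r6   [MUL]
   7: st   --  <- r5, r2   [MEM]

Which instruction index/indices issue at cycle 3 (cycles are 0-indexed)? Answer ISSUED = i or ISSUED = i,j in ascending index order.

0. ld.MEM mulh.MUL @i0/i1  | pair
1. sub.ALU @i2  | WAW r6
2. mul.MUL @i3  | no-port MUL/BR
3. blt.BR xor.ALU @i4/i5  | pair
4. mulh.MUL st.MEM @i6/i7  | pair

ISSUED = 4,5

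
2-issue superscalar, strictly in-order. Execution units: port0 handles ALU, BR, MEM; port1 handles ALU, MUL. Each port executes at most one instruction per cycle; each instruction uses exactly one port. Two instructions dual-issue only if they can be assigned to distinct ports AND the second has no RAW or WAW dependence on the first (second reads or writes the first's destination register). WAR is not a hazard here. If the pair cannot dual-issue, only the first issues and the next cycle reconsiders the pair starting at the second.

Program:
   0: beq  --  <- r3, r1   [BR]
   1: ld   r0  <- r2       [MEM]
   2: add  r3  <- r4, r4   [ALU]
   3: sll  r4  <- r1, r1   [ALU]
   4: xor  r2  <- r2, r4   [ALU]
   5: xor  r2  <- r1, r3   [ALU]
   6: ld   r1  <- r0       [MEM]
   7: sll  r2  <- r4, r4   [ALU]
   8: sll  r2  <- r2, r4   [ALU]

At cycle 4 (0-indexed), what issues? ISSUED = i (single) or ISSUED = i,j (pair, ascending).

t=0 i0:beq.BR ; no-port BR/MEM
t=1 i1+i2:ld.MEM+add.ALU ; pair
t=2 i3:sll.ALU ; RAW r4
t=3 i4:xor.ALU ; WAW r2
t=4 i5+i6:xor.ALU+ld.MEM ; pair
t=5 i7:sll.ALU ; RAW+WAW r2
t=6 i8:sll.ALU ; tail

ISSUED = 5,6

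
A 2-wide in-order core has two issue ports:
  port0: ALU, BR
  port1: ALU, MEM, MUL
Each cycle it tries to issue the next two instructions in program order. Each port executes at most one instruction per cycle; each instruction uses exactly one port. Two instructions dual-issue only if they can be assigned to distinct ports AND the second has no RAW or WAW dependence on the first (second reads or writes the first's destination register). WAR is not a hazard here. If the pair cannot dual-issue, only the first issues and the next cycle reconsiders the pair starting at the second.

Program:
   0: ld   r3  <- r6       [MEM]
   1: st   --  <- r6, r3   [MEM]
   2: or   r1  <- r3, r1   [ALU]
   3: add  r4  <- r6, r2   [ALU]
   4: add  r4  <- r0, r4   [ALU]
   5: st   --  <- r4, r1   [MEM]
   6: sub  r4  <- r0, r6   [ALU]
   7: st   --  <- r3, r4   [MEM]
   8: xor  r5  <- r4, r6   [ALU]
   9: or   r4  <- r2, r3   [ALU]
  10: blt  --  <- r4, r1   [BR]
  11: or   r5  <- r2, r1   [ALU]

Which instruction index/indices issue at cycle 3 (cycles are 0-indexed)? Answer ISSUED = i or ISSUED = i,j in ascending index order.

#0 head=0: ld i0 no-port MEM/MEM
#1 head=1: st+or i1+i2 dual
#2 head=3: add i3 RAW+WAW r4
#3 head=4: add i4 RAW r4
#4 head=5: st+sub i5+i6 dual
#5 head=7: st+xor i7+i8 dual
#6 head=9: or i9 RAW r4
#7 head=10: blt+or i10+i11 dual

ISSUED = 4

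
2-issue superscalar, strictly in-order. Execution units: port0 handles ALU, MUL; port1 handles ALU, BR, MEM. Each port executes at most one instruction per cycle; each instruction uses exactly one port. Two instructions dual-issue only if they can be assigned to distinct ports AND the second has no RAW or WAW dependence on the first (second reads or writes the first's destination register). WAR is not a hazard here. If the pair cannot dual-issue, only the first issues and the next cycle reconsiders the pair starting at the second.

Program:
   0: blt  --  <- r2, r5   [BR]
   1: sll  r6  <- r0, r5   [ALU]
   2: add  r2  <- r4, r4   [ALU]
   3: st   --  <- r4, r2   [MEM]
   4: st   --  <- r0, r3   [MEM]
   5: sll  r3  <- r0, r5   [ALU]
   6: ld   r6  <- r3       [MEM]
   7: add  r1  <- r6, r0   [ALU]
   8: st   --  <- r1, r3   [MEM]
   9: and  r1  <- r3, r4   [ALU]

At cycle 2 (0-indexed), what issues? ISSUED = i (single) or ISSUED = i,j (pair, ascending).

ISSUED = 3

c0: i0+i1 blt+sll  2-wide
c1: i2 add  RAW r2
c2: i3 st  no-port MEM/MEM
c3: i4+i5 st+sll  2-wide
c4: i6 ld  RAW r6
c5: i7 add  RAW r1
c6: i8+i9 st+and  2-wide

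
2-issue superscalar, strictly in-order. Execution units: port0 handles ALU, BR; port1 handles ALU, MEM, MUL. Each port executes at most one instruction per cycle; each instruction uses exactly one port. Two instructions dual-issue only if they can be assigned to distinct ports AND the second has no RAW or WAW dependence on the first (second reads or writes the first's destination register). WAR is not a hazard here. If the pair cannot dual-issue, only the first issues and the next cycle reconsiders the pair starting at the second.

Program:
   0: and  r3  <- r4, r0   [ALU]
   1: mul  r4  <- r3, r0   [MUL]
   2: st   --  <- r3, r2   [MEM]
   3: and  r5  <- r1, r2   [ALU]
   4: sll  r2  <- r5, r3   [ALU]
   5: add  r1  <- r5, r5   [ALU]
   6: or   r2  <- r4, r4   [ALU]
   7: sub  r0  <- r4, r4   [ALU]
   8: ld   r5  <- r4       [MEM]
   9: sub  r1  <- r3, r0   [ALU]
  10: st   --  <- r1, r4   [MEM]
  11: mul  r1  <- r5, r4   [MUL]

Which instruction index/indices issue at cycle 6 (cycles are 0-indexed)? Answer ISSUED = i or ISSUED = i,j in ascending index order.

ISSUED = 10

  cy0 -> i0 (and.ALU) RAW r3
  cy1 -> i1 (mul.MUL) no-port MUL/MEM
  cy2 -> i2,i3 (st.MEM;and.ALU) pair
  cy3 -> i4,i5 (sll.ALU;add.ALU) pair
  cy4 -> i6,i7 (or.ALU;sub.ALU) pair
  cy5 -> i8,i9 (ld.MEM;sub.ALU) pair
  cy6 -> i10 (st.MEM) no-port MEM/MUL
  cy7 -> i11 (mul.MUL) tail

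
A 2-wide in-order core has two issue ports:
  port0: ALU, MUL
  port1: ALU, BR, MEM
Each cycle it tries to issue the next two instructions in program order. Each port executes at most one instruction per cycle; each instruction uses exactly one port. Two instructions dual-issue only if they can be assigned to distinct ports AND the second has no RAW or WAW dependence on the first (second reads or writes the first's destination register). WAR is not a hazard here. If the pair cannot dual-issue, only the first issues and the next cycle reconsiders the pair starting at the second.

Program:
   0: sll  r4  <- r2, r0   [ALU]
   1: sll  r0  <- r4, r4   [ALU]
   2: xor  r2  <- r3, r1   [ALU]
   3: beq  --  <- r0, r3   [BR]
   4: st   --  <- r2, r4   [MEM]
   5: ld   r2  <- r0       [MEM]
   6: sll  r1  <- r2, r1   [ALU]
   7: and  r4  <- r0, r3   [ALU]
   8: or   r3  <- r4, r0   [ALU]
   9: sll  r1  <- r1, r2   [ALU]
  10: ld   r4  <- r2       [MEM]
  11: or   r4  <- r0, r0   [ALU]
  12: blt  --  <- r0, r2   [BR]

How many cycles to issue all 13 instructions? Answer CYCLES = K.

CYCLES = 9

#0 head=0: sll.ALU i0 RAW r4
#1 head=1: sll.ALU;xor.ALU i1+i2 dual
#2 head=3: beq.BR i3 no-port BR/MEM
#3 head=4: st.MEM i4 no-port MEM/MEM
#4 head=5: ld.MEM i5 RAW r2
#5 head=6: sll.ALU;and.ALU i6+i7 dual
#6 head=8: or.ALU;sll.ALU i8+i9 dual
#7 head=10: ld.MEM i10 WAW r4
#8 head=11: or.ALU;blt.BR i11+i12 dual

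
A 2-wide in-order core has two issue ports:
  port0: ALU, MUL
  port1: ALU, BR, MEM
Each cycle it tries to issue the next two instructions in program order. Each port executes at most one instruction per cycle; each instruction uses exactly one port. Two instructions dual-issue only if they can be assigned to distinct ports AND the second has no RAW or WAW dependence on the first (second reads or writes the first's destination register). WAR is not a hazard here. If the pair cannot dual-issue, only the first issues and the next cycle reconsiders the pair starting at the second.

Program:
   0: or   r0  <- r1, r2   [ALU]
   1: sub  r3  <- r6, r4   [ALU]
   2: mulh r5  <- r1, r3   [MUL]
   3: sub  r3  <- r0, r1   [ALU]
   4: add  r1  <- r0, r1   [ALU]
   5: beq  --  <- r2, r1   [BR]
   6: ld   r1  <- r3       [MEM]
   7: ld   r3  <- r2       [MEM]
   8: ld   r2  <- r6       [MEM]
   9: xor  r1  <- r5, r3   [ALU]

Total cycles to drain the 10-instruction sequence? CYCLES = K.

  cy0 -> i0&i1 (or.ALU/sub.ALU) dual
  cy1 -> i2&i3 (mulh.MUL/sub.ALU) dual
  cy2 -> i4 (add.ALU) RAW r1
  cy3 -> i5 (beq.BR) no-port BR/MEM
  cy4 -> i6 (ld.MEM) no-port MEM/MEM
  cy5 -> i7 (ld.MEM) no-port MEM/MEM
  cy6 -> i8&i9 (ld.MEM/xor.ALU) dual

CYCLES = 7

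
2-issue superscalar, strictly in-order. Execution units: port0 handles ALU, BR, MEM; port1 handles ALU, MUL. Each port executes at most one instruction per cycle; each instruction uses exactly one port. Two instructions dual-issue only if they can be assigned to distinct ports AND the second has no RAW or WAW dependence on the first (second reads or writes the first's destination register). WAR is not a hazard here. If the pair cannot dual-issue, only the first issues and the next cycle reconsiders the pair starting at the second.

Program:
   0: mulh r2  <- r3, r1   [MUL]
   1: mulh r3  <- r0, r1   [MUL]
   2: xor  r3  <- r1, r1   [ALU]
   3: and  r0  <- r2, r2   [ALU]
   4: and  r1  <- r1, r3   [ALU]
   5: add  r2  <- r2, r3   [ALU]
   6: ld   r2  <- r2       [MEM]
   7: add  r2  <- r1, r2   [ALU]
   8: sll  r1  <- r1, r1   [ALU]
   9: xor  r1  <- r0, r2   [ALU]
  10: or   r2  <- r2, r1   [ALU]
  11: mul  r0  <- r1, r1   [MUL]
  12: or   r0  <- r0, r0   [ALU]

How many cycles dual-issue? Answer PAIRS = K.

[0] i0  mulh  -- no-port MUL/MUL
[1] i1  mulh  -- WAW r3
[2] i2+i3  xor;and  -- dual
[3] i4+i5  and;add  -- dual
[4] i6  ld  -- RAW+WAW r2
[5] i7+i8  add;sll  -- dual
[6] i9  xor  -- RAW r1
[7] i10+i11  or;mul  -- dual
[8] i12  or  -- tail

PAIRS = 4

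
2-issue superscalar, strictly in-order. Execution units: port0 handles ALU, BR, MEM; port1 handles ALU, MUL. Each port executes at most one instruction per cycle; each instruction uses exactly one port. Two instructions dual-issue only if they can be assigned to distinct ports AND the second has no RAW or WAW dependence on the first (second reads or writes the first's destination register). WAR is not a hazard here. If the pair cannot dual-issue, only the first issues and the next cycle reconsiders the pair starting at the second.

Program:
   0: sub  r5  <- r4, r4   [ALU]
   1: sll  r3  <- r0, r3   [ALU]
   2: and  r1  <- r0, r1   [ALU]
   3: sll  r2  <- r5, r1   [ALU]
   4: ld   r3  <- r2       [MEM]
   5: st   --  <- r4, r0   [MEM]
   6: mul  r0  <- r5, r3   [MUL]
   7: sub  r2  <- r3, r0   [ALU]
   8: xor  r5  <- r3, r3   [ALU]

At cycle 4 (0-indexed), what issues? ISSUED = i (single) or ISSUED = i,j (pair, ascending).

ISSUED = 5,6

  cy0 -> i0+i1 (sub.ALU;sll.ALU) 2-wide
  cy1 -> i2 (and.ALU) RAW r1
  cy2 -> i3 (sll.ALU) RAW r2
  cy3 -> i4 (ld.MEM) no-port MEM/MEM
  cy4 -> i5+i6 (st.MEM;mul.MUL) 2-wide
  cy5 -> i7+i8 (sub.ALU;xor.ALU) 2-wide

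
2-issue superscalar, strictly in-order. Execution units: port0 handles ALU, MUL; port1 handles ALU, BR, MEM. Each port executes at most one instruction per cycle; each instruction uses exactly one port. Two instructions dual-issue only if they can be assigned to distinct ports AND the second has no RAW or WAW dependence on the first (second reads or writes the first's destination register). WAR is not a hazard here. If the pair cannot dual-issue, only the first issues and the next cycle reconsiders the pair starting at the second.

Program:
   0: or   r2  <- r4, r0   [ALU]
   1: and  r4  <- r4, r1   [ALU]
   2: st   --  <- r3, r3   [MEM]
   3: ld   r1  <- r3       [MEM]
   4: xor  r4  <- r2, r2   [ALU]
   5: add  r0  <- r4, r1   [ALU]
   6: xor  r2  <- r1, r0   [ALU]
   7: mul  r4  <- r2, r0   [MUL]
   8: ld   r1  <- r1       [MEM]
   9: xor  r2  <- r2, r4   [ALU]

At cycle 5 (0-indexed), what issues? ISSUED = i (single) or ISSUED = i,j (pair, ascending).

ISSUED = 7,8

0. or/and @i0,i1  | dual
1. st @i2  | no-port MEM/MEM
2. ld/xor @i3,i4  | dual
3. add @i5  | RAW r0
4. xor @i6  | RAW r2
5. mul/ld @i7,i8  | dual
6. xor @i9  | tail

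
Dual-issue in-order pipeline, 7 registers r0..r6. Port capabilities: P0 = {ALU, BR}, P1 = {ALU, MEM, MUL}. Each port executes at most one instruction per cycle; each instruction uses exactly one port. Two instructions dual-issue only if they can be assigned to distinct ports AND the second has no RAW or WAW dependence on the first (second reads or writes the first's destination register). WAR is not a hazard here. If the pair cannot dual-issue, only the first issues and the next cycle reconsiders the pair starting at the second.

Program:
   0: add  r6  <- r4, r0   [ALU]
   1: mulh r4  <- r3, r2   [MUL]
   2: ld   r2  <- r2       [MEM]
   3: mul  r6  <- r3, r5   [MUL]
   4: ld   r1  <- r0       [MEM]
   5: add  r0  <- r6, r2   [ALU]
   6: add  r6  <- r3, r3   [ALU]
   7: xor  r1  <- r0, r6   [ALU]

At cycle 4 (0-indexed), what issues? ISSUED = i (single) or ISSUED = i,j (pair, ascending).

c0: i0,i1 add+mulh  dual
c1: i2 ld  no-port MEM/MUL
c2: i3 mul  no-port MUL/MEM
c3: i4,i5 ld+add  dual
c4: i6 add  RAW r6
c5: i7 xor  tail

ISSUED = 6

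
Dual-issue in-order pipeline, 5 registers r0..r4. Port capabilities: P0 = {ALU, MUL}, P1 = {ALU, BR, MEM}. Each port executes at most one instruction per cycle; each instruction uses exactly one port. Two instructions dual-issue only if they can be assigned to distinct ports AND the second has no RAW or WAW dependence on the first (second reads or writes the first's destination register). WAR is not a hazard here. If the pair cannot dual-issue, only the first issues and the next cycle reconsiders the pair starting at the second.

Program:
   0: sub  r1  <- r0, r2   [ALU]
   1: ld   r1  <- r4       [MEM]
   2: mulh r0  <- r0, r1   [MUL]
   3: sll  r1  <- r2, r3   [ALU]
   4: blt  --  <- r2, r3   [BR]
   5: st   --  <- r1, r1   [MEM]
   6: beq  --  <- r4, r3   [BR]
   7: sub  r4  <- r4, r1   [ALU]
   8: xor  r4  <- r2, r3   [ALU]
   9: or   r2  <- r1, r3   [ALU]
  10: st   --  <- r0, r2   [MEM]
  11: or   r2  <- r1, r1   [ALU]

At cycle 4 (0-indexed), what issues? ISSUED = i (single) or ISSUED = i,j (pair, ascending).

ISSUED = 5

t=0 i0:sub.ALU ; WAW r1
t=1 i1:ld.MEM ; RAW r1
t=2 i2&i3:mulh.MUL+sll.ALU ; 2-wide
t=3 i4:blt.BR ; no-port BR/MEM
t=4 i5:st.MEM ; no-port MEM/BR
t=5 i6&i7:beq.BR+sub.ALU ; 2-wide
t=6 i8&i9:xor.ALU+or.ALU ; 2-wide
t=7 i10&i11:st.MEM+or.ALU ; 2-wide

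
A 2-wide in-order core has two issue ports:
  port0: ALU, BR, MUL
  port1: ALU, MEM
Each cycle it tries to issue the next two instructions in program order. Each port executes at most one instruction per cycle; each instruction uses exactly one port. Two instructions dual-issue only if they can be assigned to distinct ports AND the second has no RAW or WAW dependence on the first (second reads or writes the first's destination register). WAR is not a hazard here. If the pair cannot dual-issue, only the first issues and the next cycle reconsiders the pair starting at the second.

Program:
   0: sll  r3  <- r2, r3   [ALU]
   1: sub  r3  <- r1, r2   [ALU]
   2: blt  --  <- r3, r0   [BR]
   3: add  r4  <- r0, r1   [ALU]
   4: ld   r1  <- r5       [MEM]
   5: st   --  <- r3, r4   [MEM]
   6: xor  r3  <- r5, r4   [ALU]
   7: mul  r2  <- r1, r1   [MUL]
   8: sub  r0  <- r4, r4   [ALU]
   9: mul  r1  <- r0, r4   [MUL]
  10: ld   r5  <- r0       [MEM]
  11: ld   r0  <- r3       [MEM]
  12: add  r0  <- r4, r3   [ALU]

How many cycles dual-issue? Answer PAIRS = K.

PAIRS = 4

  cy0 -> i0 (sll.ALU) WAW r3
  cy1 -> i1 (sub.ALU) RAW r3
  cy2 -> i2,i3 (blt.BR;add.ALU) dual
  cy3 -> i4 (ld.MEM) no-port MEM/MEM
  cy4 -> i5,i6 (st.MEM;xor.ALU) dual
  cy5 -> i7,i8 (mul.MUL;sub.ALU) dual
  cy6 -> i9,i10 (mul.MUL;ld.MEM) dual
  cy7 -> i11 (ld.MEM) WAW r0
  cy8 -> i12 (add.ALU) tail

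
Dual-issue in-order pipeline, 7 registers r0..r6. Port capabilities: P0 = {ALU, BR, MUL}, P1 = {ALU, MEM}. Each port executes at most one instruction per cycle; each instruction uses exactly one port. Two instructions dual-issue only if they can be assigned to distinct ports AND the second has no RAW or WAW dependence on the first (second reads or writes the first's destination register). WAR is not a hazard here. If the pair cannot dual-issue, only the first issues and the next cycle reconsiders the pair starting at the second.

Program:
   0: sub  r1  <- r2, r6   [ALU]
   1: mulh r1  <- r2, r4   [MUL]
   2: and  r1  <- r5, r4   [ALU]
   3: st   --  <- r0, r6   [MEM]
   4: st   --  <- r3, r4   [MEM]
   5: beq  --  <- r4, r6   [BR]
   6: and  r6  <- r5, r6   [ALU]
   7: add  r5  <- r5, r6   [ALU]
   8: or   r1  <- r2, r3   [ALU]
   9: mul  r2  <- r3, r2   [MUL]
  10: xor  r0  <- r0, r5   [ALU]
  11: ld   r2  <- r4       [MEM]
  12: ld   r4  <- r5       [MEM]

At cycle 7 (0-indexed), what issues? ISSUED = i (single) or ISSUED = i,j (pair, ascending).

[0] i0  sub  -- WAW r1
[1] i1  mulh  -- WAW r1
[2] i2+i3  and;st  -- 2-wide
[3] i4+i5  st;beq  -- 2-wide
[4] i6  and  -- RAW r6
[5] i7+i8  add;or  -- 2-wide
[6] i9+i10  mul;xor  -- 2-wide
[7] i11  ld  -- no-port MEM/MEM
[8] i12  ld  -- tail

ISSUED = 11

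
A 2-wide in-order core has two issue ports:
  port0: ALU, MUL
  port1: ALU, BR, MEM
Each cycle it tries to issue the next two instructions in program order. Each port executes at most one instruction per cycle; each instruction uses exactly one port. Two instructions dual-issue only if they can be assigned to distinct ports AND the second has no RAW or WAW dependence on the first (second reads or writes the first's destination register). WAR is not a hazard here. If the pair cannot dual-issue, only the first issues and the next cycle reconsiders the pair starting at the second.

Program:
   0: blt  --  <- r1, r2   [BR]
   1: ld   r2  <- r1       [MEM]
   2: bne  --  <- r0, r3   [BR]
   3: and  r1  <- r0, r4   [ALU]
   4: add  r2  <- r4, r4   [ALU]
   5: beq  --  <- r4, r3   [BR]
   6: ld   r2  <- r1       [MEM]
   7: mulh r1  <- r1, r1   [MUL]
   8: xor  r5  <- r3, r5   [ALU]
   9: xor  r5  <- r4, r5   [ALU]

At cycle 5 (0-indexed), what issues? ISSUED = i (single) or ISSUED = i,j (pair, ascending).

ISSUED = 8

t=0 i0:blt.BR ; no-port BR/MEM
t=1 i1:ld.MEM ; no-port MEM/BR
t=2 i2+i3:bne.BR;and.ALU ; 2-wide
t=3 i4+i5:add.ALU;beq.BR ; 2-wide
t=4 i6+i7:ld.MEM;mulh.MUL ; 2-wide
t=5 i8:xor.ALU ; RAW+WAW r5
t=6 i9:xor.ALU ; tail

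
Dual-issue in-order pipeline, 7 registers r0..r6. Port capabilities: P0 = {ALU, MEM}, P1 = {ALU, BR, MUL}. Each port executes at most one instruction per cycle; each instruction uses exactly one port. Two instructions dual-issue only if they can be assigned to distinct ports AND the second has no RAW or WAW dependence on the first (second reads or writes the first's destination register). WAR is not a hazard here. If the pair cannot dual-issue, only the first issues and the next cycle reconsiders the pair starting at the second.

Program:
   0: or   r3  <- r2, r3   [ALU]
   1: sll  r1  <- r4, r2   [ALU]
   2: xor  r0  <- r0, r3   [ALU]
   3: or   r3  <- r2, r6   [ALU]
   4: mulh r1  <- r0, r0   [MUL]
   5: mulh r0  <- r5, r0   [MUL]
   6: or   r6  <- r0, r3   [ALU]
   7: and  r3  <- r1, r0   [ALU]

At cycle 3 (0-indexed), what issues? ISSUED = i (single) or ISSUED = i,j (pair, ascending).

ISSUED = 5

  cy0 -> i0/i1 (or/sll) pair
  cy1 -> i2/i3 (xor/or) pair
  cy2 -> i4 (mulh) no-port MUL/MUL
  cy3 -> i5 (mulh) RAW r0
  cy4 -> i6/i7 (or/and) pair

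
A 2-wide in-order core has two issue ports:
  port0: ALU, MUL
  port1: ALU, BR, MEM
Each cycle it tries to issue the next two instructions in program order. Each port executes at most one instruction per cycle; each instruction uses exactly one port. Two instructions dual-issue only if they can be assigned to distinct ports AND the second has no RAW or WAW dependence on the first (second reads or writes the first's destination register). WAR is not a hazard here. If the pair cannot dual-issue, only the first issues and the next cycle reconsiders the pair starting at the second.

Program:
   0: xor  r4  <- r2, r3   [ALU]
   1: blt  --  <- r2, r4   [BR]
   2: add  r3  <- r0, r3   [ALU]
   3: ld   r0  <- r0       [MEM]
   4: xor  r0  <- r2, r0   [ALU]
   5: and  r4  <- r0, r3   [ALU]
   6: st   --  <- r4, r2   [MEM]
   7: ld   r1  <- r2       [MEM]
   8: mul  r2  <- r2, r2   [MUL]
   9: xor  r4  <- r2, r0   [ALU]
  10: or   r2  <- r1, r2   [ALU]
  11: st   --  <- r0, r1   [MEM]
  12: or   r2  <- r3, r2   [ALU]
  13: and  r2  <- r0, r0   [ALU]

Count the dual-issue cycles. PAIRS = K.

0. xor @i0  | RAW r4
1. blt add @i1/i2  | dual
2. ld @i3  | RAW+WAW r0
3. xor @i4  | RAW r0
4. and @i5  | RAW r4
5. st @i6  | no-port MEM/MEM
6. ld mul @i7/i8  | dual
7. xor or @i9/i10  | dual
8. st or @i11/i12  | dual
9. and @i13  | tail

PAIRS = 4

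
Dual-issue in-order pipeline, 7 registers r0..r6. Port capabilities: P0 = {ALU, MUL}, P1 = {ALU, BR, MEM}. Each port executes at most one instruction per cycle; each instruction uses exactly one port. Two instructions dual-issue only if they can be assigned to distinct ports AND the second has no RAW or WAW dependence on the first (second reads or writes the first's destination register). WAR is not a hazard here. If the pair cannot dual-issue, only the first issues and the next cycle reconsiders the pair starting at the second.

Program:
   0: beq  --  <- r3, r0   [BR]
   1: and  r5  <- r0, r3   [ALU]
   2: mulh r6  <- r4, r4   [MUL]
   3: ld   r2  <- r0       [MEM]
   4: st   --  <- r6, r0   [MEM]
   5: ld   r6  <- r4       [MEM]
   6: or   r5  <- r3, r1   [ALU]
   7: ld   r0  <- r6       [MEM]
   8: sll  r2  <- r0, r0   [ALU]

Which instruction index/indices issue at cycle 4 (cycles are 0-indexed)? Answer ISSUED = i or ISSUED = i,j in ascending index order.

c0: i0&i1 beq/and  pair
c1: i2&i3 mulh/ld  pair
c2: i4 st  no-port MEM/MEM
c3: i5&i6 ld/or  pair
c4: i7 ld  RAW r0
c5: i8 sll  tail

ISSUED = 7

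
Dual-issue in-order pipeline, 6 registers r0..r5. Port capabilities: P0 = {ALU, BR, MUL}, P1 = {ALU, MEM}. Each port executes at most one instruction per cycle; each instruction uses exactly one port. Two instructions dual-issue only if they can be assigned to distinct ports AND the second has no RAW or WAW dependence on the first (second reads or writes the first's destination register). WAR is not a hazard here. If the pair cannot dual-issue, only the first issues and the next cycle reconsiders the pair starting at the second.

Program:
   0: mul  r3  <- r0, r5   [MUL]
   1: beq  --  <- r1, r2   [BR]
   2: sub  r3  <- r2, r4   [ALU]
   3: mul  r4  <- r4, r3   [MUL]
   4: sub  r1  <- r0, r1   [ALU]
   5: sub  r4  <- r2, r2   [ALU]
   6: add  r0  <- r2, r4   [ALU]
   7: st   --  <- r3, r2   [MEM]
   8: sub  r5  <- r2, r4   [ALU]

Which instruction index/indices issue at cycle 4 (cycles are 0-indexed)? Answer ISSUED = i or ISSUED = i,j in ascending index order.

ISSUED = 6,7

#0 head=0: mul.MUL i0 no-port MUL/BR
#1 head=1: beq.BR/sub.ALU i1,i2 pair
#2 head=3: mul.MUL/sub.ALU i3,i4 pair
#3 head=5: sub.ALU i5 RAW r4
#4 head=6: add.ALU/st.MEM i6,i7 pair
#5 head=8: sub.ALU i8 tail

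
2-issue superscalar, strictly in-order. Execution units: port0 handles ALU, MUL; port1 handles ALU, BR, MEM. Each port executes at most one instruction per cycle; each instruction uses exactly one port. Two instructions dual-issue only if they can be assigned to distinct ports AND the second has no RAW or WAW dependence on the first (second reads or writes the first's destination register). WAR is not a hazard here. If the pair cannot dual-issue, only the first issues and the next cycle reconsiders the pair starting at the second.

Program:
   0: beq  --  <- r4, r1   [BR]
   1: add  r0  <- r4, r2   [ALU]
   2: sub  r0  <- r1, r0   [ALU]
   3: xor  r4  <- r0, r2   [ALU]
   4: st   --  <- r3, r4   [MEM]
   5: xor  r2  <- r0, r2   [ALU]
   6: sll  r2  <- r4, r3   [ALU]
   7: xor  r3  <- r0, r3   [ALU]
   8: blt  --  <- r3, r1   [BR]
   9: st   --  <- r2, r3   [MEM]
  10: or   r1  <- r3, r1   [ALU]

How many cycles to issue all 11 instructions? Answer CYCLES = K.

[0] i0,i1  beq.BR add.ALU  -- 2-wide
[1] i2  sub.ALU  -- RAW r0
[2] i3  xor.ALU  -- RAW r4
[3] i4,i5  st.MEM xor.ALU  -- 2-wide
[4] i6,i7  sll.ALU xor.ALU  -- 2-wide
[5] i8  blt.BR  -- no-port BR/MEM
[6] i9,i10  st.MEM or.ALU  -- 2-wide

CYCLES = 7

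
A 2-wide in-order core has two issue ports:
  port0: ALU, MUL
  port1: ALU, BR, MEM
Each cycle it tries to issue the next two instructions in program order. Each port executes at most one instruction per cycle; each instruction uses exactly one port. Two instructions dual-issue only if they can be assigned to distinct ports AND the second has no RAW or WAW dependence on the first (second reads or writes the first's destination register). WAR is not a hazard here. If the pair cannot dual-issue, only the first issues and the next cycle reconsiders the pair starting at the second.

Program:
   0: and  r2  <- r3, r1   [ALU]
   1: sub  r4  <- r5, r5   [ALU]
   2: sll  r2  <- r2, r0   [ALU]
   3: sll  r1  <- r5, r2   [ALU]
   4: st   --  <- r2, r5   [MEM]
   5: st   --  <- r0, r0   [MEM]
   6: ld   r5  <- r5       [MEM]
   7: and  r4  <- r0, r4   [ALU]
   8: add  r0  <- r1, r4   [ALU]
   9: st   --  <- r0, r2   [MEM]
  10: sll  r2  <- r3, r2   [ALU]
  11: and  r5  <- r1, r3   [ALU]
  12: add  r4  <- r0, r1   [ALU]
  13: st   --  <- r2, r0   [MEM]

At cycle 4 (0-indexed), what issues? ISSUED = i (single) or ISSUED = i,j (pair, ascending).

ISSUED = 6,7

t=0 i0,i1:and sub ; pair
t=1 i2:sll ; RAW r2
t=2 i3,i4:sll st ; pair
t=3 i5:st ; no-port MEM/MEM
t=4 i6,i7:ld and ; pair
t=5 i8:add ; RAW r0
t=6 i9,i10:st sll ; pair
t=7 i11,i12:and add ; pair
t=8 i13:st ; tail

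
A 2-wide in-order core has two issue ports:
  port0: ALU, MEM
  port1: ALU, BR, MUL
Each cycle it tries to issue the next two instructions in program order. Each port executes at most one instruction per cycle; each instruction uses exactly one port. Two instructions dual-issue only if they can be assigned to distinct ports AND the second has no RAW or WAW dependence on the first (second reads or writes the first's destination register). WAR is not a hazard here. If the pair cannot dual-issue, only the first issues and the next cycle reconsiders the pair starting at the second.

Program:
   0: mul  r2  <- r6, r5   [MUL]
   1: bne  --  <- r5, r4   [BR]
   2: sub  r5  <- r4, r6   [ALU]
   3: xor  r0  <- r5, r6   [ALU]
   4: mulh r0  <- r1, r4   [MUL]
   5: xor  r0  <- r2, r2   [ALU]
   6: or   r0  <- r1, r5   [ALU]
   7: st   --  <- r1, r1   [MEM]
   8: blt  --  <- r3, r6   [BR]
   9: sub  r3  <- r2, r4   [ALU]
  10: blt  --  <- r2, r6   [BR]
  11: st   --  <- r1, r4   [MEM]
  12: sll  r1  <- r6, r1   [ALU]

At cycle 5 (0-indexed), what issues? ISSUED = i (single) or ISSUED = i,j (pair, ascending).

ISSUED = 6,7

  cy0 -> i0 (mul) no-port MUL/BR
  cy1 -> i1+i2 (bne;sub) pair
  cy2 -> i3 (xor) WAW r0
  cy3 -> i4 (mulh) WAW r0
  cy4 -> i5 (xor) WAW r0
  cy5 -> i6+i7 (or;st) pair
  cy6 -> i8+i9 (blt;sub) pair
  cy7 -> i10+i11 (blt;st) pair
  cy8 -> i12 (sll) tail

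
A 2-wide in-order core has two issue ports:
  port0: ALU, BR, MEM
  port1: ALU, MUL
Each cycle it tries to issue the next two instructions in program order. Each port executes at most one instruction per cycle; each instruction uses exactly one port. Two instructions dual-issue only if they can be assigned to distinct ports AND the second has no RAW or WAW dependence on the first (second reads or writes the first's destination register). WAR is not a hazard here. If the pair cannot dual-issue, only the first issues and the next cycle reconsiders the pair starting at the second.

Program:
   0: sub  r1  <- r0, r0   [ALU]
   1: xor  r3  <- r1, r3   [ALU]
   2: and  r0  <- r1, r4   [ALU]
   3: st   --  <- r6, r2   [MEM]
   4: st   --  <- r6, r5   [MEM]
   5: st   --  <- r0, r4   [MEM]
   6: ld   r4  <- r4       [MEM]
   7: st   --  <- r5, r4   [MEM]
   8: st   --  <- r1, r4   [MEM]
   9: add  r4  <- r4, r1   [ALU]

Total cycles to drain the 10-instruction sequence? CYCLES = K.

  cy0 -> i0 (sub.ALU) RAW r1
  cy1 -> i1&i2 (xor.ALU;and.ALU) pair
  cy2 -> i3 (st.MEM) no-port MEM/MEM
  cy3 -> i4 (st.MEM) no-port MEM/MEM
  cy4 -> i5 (st.MEM) no-port MEM/MEM
  cy5 -> i6 (ld.MEM) no-port MEM/MEM
  cy6 -> i7 (st.MEM) no-port MEM/MEM
  cy7 -> i8&i9 (st.MEM;add.ALU) pair

CYCLES = 8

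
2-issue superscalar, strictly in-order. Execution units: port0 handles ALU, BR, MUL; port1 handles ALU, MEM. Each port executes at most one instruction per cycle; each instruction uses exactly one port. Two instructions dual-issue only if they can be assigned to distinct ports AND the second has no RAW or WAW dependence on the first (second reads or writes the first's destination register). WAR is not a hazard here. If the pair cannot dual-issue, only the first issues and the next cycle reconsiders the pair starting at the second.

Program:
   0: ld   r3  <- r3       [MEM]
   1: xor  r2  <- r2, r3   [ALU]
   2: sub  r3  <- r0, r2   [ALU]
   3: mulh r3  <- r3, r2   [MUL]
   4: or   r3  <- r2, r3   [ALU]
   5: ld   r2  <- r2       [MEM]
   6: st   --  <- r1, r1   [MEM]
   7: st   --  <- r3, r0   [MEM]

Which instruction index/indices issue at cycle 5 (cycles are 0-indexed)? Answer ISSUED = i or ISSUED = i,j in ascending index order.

ISSUED = 6

#0 head=0: ld i0 RAW r3
#1 head=1: xor i1 RAW r2
#2 head=2: sub i2 RAW+WAW r3
#3 head=3: mulh i3 RAW+WAW r3
#4 head=4: or+ld i4&i5 2-wide
#5 head=6: st i6 no-port MEM/MEM
#6 head=7: st i7 tail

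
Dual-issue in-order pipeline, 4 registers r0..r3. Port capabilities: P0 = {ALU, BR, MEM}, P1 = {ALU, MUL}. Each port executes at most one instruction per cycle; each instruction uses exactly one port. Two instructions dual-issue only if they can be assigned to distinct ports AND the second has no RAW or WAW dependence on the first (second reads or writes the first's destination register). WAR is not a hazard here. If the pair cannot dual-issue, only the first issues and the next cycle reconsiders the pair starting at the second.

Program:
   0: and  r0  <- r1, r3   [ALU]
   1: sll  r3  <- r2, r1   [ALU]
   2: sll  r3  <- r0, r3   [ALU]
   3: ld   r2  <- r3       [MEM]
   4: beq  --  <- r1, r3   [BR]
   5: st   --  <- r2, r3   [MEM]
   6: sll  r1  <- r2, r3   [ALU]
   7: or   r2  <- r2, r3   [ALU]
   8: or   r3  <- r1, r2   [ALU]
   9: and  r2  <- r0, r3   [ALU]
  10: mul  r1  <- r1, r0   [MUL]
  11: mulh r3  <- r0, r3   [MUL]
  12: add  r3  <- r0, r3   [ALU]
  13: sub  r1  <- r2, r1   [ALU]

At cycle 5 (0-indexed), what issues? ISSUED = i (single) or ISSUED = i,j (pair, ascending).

[0] i0+i1  and+sll  -- dual
[1] i2  sll  -- RAW r3
[2] i3  ld  -- no-port MEM/BR
[3] i4  beq  -- no-port BR/MEM
[4] i5+i6  st+sll  -- dual
[5] i7  or  -- RAW r2
[6] i8  or  -- RAW r3
[7] i9+i10  and+mul  -- dual
[8] i11  mulh  -- RAW+WAW r3
[9] i12+i13  add+sub  -- dual

ISSUED = 7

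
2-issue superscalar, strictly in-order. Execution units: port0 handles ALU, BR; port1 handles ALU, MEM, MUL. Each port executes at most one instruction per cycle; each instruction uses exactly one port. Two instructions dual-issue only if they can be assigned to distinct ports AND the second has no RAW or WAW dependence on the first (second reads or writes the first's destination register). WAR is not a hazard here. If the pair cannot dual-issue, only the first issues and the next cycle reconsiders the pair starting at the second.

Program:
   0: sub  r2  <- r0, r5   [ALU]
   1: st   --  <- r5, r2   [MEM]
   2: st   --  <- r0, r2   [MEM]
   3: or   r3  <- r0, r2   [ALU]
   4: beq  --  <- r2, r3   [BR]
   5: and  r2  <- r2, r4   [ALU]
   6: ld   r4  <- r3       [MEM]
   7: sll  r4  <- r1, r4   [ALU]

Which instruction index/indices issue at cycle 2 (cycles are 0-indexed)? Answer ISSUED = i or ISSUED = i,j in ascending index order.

ISSUED = 2,3

#0 head=0: sub.ALU i0 RAW r2
#1 head=1: st.MEM i1 no-port MEM/MEM
#2 head=2: st.MEM+or.ALU i2&i3 dual
#3 head=4: beq.BR+and.ALU i4&i5 dual
#4 head=6: ld.MEM i6 RAW+WAW r4
#5 head=7: sll.ALU i7 tail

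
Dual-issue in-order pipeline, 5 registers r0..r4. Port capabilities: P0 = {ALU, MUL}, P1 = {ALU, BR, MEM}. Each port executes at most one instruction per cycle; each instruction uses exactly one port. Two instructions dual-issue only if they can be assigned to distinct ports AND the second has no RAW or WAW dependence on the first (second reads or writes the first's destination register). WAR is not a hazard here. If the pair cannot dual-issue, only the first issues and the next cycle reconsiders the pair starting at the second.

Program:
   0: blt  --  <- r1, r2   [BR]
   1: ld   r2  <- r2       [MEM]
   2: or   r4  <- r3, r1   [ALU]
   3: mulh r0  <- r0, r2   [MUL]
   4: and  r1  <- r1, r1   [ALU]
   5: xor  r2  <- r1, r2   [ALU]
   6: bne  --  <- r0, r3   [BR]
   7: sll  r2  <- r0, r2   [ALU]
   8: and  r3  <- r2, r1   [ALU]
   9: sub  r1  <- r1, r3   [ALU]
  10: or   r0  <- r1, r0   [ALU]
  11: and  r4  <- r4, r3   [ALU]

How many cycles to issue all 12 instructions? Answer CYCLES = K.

[0] i0  blt  -- no-port BR/MEM
[1] i1,i2  ld+or  -- dual
[2] i3,i4  mulh+and  -- dual
[3] i5,i6  xor+bne  -- dual
[4] i7  sll  -- RAW r2
[5] i8  and  -- RAW r3
[6] i9  sub  -- RAW r1
[7] i10,i11  or+and  -- dual

CYCLES = 8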